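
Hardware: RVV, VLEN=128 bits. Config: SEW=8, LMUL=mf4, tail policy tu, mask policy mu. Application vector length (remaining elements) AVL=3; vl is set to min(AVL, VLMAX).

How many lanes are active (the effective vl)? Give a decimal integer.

VLMAX = (128 × 1/4) / 8 = 4 lanes
vl = min(AVL, VLMAX) = min(3, 4) = 3

vl = 3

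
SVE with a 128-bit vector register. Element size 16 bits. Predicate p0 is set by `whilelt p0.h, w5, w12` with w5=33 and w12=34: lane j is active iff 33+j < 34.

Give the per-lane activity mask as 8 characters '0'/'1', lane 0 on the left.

lane count: 128 div 16 = 8
active while 33+j < 34, i.e. j ∈ [0,1) capped at 8 ⇒ 1
bits (lane 0 leftmost): 10000000

predicate = 10000000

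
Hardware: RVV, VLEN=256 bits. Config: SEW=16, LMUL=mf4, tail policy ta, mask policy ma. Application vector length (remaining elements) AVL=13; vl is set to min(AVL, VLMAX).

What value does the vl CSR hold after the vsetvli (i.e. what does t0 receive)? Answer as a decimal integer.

VLMAX = (256 × 1/4) / 16 = 4 lanes
AVL=13 > VLMAX=4, so vl = 4

vl = 4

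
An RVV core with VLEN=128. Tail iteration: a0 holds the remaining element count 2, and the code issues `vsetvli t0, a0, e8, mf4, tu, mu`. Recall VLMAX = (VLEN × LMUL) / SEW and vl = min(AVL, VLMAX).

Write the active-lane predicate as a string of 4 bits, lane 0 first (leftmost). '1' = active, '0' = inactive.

VLMAX = (128 × 1/4) / 8 = 4 lanes
vl = min(AVL, VLMAX) = min(2, 4) = 2
bits (lane 0 leftmost): 1100

predicate = 1100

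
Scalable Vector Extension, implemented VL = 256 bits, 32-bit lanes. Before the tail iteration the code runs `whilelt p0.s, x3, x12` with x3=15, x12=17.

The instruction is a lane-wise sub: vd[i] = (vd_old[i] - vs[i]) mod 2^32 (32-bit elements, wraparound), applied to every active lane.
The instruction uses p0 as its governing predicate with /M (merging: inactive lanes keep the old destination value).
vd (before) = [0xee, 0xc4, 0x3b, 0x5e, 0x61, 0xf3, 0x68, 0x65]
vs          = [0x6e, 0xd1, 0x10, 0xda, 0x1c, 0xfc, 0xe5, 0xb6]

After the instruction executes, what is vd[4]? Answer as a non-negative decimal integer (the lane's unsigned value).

lane count: 256 div 32 = 8
p0[j] = (15+j < 17); true for j=0..1 → 2 lanes set
  i=0: sub(0xee,0x6e) → 128
  i=1: sub(0xc4,0xd1) → 4294967283
  i=2: tail/keep → 59
  i=3: tail/keep → 94
  i=4: tail/keep → 97
  i=5: tail/keep → 243
  i=6: tail/keep → 104
  i=7: tail/keep → 101

vd[4] = 97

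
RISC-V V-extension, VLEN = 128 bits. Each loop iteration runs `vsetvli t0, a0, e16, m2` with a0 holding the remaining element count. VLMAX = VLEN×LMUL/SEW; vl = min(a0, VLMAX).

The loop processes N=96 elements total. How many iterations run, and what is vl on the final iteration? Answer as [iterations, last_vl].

VLMAX = (128 × 2) / 16 = 16 lanes
96 elements at 16/iter → 6 passes, remainder 16 on the last

[iterations, last_vl] = [6, 16]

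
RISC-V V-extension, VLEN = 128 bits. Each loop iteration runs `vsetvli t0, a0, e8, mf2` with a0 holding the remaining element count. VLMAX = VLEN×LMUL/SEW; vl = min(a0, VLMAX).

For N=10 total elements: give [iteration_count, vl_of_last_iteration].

VLMAX = (128 × 1/2) / 8 = 8 lanes
10 elements at 8/iter → 2 passes, remainder 2 on the last

[iterations, last_vl] = [2, 2]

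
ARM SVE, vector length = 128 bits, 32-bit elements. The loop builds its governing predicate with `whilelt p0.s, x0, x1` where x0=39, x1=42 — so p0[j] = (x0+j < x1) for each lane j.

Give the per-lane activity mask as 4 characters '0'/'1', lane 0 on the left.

register lanes = 128/32 = 4
p0[j] = (39+j < 42); true for j=0..2 → 3 lanes set
bits (lane 0 leftmost): 1110

predicate = 1110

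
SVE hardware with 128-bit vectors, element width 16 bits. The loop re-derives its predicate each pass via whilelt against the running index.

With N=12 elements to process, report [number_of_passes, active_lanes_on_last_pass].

[iterations, last_vl] = [2, 4]

lane count: 128 div 16 = 8
iterations = ceil(12/8) = 2; final-pass vl = 4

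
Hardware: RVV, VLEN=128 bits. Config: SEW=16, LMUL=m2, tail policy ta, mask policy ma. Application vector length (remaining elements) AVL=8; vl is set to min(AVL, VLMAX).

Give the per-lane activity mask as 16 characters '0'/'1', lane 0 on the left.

predicate = 1111111100000000

VLMAX = (128 × 2) / 16 = 16 lanes
vl = min(AVL, VLMAX) = min(8, 16) = 8
bits (lane 0 leftmost): 1111111100000000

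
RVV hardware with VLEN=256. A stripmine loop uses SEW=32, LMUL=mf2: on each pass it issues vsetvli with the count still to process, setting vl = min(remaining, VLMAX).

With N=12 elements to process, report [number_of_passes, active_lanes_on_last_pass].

[iterations, last_vl] = [3, 4]

VLMAX = VLEN×LMUL/SEW = 256×1/2/32 = 4
12 elements at 4/iter → 3 passes, remainder 4 on the last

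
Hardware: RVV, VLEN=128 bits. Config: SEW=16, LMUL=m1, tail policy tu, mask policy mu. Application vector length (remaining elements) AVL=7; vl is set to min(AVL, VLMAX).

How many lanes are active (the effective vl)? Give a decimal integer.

vl = 7

VLMAX = VLEN×LMUL/SEW = 128×1/16 = 8
AVL=7 ≤ VLMAX=8, so vl = 7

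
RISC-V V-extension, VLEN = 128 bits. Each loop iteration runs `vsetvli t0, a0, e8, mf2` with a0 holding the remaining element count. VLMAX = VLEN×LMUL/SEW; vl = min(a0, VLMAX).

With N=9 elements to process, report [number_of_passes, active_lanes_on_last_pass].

lanes per group: 128·1/2/8 = 8
iterations = ceil(9/8) = 2; final-pass vl = 1

[iterations, last_vl] = [2, 1]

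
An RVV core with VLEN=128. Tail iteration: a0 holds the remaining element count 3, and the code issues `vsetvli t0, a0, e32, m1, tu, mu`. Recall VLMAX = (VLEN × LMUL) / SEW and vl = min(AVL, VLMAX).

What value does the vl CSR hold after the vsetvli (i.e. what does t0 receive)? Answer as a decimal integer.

lanes per group: 128·1/32 = 4
vl = min(AVL, VLMAX) = min(3, 4) = 3

vl = 3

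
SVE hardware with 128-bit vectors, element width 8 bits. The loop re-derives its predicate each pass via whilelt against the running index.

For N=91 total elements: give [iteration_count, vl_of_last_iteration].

register lanes = 128/8 = 16
iterations = ceil(91/16) = 6; final-pass vl = 11

[iterations, last_vl] = [6, 11]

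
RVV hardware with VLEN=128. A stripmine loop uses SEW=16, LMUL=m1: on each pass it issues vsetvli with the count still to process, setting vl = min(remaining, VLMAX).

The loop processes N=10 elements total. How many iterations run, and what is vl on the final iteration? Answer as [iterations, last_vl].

VLMAX = (128 × 1) / 16 = 8 lanes
N=10: ⌈10/8⌉ = 2 iters; last vl = 10 − 1×8 = 2

[iterations, last_vl] = [2, 2]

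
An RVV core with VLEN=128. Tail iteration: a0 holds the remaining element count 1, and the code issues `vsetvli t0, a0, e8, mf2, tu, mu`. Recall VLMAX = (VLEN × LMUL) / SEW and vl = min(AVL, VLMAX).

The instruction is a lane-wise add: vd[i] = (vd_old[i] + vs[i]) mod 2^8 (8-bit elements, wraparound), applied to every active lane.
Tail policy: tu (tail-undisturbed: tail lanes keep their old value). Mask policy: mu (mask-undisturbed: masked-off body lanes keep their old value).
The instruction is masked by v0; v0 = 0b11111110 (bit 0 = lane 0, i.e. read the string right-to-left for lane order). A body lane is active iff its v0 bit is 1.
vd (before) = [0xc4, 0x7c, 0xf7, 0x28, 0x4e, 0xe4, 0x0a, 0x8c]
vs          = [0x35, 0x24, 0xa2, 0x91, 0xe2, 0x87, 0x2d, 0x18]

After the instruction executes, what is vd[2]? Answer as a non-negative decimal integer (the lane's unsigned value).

vd[2] = 247

lanes per group: 128·1/2/8 = 8
vl ← min(1, 8) = 1
[0] mask-off/keep = 0xc4
[1] tail/keep = 0x7c
[2] tail/keep = 0xf7
[3] tail/keep = 0x28
[4] tail/keep = 0x4e
[5] tail/keep = 0xe4
[6] tail/keep = 0x0a
[7] tail/keep = 0x8c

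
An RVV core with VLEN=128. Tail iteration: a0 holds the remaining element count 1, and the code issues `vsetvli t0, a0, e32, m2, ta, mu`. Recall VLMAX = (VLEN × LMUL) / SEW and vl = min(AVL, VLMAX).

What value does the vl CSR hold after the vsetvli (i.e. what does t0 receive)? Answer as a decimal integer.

vl = 1

VLMAX = VLEN×LMUL/SEW = 128×2/32 = 8
vl = min(AVL, VLMAX) = min(1, 8) = 1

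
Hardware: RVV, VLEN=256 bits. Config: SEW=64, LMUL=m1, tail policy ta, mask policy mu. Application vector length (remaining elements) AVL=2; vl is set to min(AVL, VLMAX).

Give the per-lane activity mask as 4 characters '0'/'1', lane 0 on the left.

predicate = 1100

lanes per group: 256·1/64 = 4
vl ← min(2, 4) = 2
bits (lane 0 leftmost): 1100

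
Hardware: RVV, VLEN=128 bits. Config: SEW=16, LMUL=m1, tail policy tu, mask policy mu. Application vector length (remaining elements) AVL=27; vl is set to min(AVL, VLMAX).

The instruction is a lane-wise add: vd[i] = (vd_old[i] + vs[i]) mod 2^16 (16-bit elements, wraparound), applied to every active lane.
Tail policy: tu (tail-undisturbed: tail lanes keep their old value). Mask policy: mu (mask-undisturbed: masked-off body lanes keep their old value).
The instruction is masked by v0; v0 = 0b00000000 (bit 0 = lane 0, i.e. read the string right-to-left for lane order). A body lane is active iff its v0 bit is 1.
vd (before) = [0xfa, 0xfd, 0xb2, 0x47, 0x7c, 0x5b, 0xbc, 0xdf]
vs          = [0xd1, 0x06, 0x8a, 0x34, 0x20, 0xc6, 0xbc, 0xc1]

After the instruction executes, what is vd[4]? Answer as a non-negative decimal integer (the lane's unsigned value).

vd[4] = 124

VLMAX = VLEN×LMUL/SEW = 128×1/16 = 8
AVL=27 > VLMAX=8, so vl = 8
[0] mask-off/keep = 0xfa
[1] mask-off/keep = 0xfd
[2] mask-off/keep = 0xb2
[3] mask-off/keep = 0x47
[4] mask-off/keep = 0x7c
[5] mask-off/keep = 0x5b
[6] mask-off/keep = 0xbc
[7] mask-off/keep = 0xdf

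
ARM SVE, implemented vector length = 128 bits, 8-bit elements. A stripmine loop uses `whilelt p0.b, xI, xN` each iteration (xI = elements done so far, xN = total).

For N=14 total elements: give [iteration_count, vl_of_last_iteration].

[iterations, last_vl] = [1, 14]

128-bit reg / 8-bit elem → 16 lanes
14 elements at 16/iter → 1 passes, remainder 14 on the last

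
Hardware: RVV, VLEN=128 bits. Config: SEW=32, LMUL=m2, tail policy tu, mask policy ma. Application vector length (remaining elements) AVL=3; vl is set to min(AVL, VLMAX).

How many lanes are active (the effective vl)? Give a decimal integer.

lanes per group: 128·2/32 = 8
vl ← min(3, 8) = 3

vl = 3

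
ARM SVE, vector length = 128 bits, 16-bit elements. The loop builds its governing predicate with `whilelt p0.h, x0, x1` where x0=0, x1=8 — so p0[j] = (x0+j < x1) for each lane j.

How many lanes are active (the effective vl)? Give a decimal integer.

register lanes = 128/16 = 8
p0[j] = (0+j < 8); true for j=0..7 → 8 lanes set

vl = 8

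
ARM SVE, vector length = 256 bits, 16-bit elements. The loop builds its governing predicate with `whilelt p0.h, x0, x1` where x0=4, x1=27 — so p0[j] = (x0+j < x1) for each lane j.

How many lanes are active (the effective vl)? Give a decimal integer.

vl = 16

lane count: 256 div 16 = 16
active while 4+j < 27, i.e. j ∈ [0,23) capped at 16 ⇒ 16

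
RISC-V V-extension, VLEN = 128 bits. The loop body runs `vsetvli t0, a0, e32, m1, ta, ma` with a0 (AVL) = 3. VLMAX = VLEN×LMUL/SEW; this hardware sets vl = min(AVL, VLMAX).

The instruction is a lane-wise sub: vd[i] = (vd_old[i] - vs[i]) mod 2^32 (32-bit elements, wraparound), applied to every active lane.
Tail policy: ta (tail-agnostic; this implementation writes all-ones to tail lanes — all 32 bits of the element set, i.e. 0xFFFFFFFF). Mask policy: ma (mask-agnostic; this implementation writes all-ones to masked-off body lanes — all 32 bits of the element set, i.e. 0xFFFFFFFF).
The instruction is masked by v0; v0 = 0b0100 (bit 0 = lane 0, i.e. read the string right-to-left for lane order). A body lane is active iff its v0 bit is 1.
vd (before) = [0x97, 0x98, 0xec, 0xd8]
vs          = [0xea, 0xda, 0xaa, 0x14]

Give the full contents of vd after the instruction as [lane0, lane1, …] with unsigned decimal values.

vd = [4294967295, 4294967295, 66, 4294967295]

VLMAX = (128 × 1) / 32 = 4 lanes
AVL=3 ≤ VLMAX=4, so vl = 3
  i=0: mask-off/ones → 4294967295
  i=1: mask-off/ones → 4294967295
  i=2: sub(0xec,0xaa) → 66
  i=3: tail/ones → 4294967295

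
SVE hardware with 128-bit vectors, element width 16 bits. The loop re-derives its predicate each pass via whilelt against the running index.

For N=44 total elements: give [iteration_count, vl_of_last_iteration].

register lanes = 128/16 = 8
iterations = ceil(44/8) = 6; final-pass vl = 4

[iterations, last_vl] = [6, 4]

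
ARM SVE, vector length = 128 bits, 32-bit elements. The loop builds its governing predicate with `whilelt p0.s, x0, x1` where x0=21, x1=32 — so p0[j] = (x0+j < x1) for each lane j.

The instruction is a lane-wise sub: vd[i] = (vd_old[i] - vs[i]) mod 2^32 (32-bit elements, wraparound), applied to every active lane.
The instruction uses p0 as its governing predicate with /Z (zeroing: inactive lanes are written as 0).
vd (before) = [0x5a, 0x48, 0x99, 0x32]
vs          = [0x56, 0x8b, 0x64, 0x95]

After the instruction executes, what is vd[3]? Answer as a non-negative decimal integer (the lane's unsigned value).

vd[3] = 4294967197

register lanes = 128/32 = 4
whilelt: lane j active iff 21+j < 32 → j < 11 → 4 active
  i=0: sub(0x5a,0x56) → 4
  i=1: sub(0x48,0x8b) → 4294967229
  i=2: sub(0x99,0x64) → 53
  i=3: sub(0x32,0x95) → 4294967197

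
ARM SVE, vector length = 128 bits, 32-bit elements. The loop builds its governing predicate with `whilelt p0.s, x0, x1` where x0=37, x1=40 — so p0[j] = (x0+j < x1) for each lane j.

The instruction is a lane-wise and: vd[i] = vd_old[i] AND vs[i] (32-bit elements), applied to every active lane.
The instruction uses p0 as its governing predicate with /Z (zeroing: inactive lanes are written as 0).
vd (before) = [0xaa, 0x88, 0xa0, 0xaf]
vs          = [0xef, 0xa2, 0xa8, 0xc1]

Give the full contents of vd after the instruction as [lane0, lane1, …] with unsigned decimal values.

128-bit reg / 32-bit elem → 4 lanes
p0[j] = (37+j < 40); true for j=0..2 → 3 lanes set
vd[0] and(0xaa,0xef) -> 0xaa
vd[1] and(0x88,0xa2) -> 0x80
vd[2] and(0xa0,0xa8) -> 0xa0
vd[3] tail/zero -> 0x00

vd = [170, 128, 160, 0]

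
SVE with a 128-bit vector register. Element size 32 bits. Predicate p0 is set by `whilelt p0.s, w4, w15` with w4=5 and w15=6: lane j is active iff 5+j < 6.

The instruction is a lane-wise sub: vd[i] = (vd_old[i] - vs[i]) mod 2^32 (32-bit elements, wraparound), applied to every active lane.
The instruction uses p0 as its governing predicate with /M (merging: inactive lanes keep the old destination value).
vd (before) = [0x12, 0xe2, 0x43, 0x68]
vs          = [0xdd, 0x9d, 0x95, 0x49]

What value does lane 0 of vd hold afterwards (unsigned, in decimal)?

vd[0] = 4294967093

lane count: 128 div 32 = 4
p0[j] = (5+j < 6); true for j=0..0 → 1 lanes set
lane  0: sub(0x12,0xdd) ⇒ 0xffffff35
lane  1: tail/keep ⇒ 0xe2
lane  2: tail/keep ⇒ 0x43
lane  3: tail/keep ⇒ 0x68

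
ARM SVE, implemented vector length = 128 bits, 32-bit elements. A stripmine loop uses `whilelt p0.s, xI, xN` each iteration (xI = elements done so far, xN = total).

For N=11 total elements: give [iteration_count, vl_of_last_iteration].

[iterations, last_vl] = [3, 3]

lane count: 128 div 32 = 4
iterations = ceil(11/4) = 3; final-pass vl = 3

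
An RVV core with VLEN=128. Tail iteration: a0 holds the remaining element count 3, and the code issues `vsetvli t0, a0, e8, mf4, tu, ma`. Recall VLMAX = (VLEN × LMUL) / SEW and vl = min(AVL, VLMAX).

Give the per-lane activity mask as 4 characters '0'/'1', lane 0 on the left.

VLMAX = (128 × 1/4) / 8 = 4 lanes
AVL=3 ≤ VLMAX=4, so vl = 3
bits (lane 0 leftmost): 1110

predicate = 1110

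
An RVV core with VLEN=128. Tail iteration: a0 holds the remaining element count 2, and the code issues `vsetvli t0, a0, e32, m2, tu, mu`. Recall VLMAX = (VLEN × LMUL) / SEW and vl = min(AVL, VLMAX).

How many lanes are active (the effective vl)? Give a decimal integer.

vl = 2

lanes per group: 128·2/32 = 8
vl ← min(2, 8) = 2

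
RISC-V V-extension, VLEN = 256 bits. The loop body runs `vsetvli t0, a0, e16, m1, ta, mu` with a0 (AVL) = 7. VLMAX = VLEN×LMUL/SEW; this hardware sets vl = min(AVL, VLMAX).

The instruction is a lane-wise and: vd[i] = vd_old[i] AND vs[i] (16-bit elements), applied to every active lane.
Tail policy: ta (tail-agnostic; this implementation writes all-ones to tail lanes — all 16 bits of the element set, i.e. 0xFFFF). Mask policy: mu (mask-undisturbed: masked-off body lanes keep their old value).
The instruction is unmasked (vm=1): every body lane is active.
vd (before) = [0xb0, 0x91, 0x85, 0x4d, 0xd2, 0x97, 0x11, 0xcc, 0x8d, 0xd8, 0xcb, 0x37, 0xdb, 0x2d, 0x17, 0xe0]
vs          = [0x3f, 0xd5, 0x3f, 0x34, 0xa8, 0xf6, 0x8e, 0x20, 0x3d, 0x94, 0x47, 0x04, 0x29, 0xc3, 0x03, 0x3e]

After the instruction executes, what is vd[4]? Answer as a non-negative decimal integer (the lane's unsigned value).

vd[4] = 128

VLMAX = VLEN×LMUL/SEW = 256×1/16 = 16
AVL=7 ≤ VLMAX=16, so vl = 7
lane  0: and(0xb0,0x3f) ⇒ 0x30
lane  1: and(0x91,0xd5) ⇒ 0x91
lane  2: and(0x85,0x3f) ⇒ 0x05
lane  3: and(0x4d,0x34) ⇒ 0x04
lane  4: and(0xd2,0xa8) ⇒ 0x80
lane  5: and(0x97,0xf6) ⇒ 0x96
lane  6: and(0x11,0x8e) ⇒ 0x00
lane  7: tail/ones ⇒ 0xffff
lane  8: tail/ones ⇒ 0xffff
lane  9: tail/ones ⇒ 0xffff
lane 10: tail/ones ⇒ 0xffff
lane 11: tail/ones ⇒ 0xffff
lane 12: tail/ones ⇒ 0xffff
lane 13: tail/ones ⇒ 0xffff
lane 14: tail/ones ⇒ 0xffff
lane 15: tail/ones ⇒ 0xffff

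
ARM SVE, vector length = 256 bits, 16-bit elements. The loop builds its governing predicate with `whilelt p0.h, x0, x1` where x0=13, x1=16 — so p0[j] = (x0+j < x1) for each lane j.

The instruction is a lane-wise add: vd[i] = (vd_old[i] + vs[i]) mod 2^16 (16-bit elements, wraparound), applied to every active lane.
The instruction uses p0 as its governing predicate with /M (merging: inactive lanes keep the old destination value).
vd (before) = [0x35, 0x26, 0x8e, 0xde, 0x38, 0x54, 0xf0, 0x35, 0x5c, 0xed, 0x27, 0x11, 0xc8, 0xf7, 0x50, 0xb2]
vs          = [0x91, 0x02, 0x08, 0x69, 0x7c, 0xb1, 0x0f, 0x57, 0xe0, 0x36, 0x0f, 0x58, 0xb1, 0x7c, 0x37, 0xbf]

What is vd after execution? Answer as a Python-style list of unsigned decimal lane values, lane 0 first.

lane count: 256 div 16 = 16
p0[j] = (13+j < 16); true for j=0..2 → 3 lanes set
  i=0: add(0x35,0x91) → 198
  i=1: add(0x26,0x02) → 40
  i=2: add(0x8e,0x08) → 150
  i=3: tail/keep → 222
  i=4: tail/keep → 56
  i=5: tail/keep → 84
  i=6: tail/keep → 240
  i=7: tail/keep → 53
  i=8: tail/keep → 92
  i=9: tail/keep → 237
  i=10: tail/keep → 39
  i=11: tail/keep → 17
  i=12: tail/keep → 200
  i=13: tail/keep → 247
  i=14: tail/keep → 80
  i=15: tail/keep → 178

vd = [198, 40, 150, 222, 56, 84, 240, 53, 92, 237, 39, 17, 200, 247, 80, 178]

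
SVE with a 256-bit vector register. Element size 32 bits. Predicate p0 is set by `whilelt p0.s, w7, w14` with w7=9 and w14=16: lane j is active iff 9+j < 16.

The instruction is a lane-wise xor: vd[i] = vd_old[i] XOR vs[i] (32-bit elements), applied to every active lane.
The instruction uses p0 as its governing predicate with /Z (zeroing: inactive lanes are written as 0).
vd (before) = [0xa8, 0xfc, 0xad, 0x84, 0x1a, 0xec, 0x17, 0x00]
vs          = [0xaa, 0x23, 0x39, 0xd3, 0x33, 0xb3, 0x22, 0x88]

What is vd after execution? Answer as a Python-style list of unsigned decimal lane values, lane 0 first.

vd = [2, 223, 148, 87, 41, 95, 53, 0]

lane count: 256 div 32 = 8
active while 9+j < 16, i.e. j ∈ [0,7) capped at 8 ⇒ 7
vd[0] xor(0xa8,0xaa) -> 0x02
vd[1] xor(0xfc,0x23) -> 0xdf
vd[2] xor(0xad,0x39) -> 0x94
vd[3] xor(0x84,0xd3) -> 0x57
vd[4] xor(0x1a,0x33) -> 0x29
vd[5] xor(0xec,0xb3) -> 0x5f
vd[6] xor(0x17,0x22) -> 0x35
vd[7] tail/zero -> 0x00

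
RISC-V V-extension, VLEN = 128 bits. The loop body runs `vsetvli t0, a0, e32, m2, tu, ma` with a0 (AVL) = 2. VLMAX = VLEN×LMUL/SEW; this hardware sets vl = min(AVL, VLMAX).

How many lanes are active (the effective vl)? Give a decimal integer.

vl = 2

VLMAX = (128 × 2) / 32 = 8 lanes
AVL=2 ≤ VLMAX=8, so vl = 2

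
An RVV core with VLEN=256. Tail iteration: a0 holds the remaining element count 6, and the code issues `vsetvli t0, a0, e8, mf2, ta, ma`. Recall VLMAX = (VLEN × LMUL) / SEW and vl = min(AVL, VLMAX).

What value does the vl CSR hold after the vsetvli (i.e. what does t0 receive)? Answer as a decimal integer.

vl = 6

VLMAX = (256 × 1/2) / 8 = 16 lanes
vl ← min(6, 16) = 6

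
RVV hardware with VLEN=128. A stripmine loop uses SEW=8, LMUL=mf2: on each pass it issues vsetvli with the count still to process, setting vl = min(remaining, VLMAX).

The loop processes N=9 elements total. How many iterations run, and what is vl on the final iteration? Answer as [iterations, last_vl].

[iterations, last_vl] = [2, 1]

lanes per group: 128·1/2/8 = 8
9 elements at 8/iter → 2 passes, remainder 1 on the last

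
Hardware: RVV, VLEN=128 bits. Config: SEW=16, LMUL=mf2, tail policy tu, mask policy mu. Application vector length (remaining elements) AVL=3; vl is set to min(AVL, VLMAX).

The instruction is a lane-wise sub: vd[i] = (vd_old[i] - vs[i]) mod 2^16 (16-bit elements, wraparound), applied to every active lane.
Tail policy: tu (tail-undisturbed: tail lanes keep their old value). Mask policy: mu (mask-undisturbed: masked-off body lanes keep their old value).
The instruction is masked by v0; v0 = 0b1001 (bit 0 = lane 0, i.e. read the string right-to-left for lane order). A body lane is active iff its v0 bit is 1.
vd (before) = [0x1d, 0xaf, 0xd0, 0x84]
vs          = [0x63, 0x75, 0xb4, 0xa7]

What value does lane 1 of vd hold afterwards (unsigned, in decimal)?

VLMAX = VLEN×LMUL/SEW = 128×1/2/16 = 4
vl ← min(3, 4) = 3
  i=0: sub(0x1d,0x63) → 65466
  i=1: mask-off/keep → 175
  i=2: mask-off/keep → 208
  i=3: tail/keep → 132

vd[1] = 175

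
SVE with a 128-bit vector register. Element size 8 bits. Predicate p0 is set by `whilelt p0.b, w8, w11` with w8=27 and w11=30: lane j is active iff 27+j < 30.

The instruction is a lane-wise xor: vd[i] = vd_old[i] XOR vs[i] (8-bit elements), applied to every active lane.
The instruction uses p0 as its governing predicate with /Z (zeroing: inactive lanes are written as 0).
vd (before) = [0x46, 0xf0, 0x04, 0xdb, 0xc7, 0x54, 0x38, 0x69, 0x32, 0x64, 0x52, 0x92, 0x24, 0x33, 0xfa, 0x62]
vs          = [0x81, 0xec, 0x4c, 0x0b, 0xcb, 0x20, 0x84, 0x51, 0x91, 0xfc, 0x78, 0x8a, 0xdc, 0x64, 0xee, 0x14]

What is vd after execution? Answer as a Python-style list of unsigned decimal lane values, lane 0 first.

vd = [199, 28, 72, 0, 0, 0, 0, 0, 0, 0, 0, 0, 0, 0, 0, 0]

lane count: 128 div 8 = 16
whilelt: lane j active iff 27+j < 30 → j < 3 → 3 active
  i=0: xor(0x46,0x81) → 199
  i=1: xor(0xf0,0xec) → 28
  i=2: xor(0x04,0x4c) → 72
  i=3: tail/zero → 0
  i=4: tail/zero → 0
  i=5: tail/zero → 0
  i=6: tail/zero → 0
  i=7: tail/zero → 0
  i=8: tail/zero → 0
  i=9: tail/zero → 0
  i=10: tail/zero → 0
  i=11: tail/zero → 0
  i=12: tail/zero → 0
  i=13: tail/zero → 0
  i=14: tail/zero → 0
  i=15: tail/zero → 0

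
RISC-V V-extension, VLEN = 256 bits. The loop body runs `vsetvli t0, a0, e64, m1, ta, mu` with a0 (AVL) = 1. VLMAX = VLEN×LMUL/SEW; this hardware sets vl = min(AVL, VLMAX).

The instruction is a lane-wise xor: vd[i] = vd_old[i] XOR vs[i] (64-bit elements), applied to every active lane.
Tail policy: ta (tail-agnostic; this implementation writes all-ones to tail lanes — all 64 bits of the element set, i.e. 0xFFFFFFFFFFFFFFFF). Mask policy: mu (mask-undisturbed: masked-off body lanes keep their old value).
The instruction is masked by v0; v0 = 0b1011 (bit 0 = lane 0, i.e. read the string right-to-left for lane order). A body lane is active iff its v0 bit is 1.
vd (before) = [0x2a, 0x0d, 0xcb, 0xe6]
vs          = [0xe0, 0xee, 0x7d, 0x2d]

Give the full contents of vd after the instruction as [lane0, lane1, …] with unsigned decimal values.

lanes per group: 256·1/64 = 4
vl = min(AVL, VLMAX) = min(1, 4) = 1
lane  0: xor(0x2a,0xe0) ⇒ 0xca
lane  1: tail/ones ⇒ 0xffffffffffffffff
lane  2: tail/ones ⇒ 0xffffffffffffffff
lane  3: tail/ones ⇒ 0xffffffffffffffff

vd = [202, 18446744073709551615, 18446744073709551615, 18446744073709551615]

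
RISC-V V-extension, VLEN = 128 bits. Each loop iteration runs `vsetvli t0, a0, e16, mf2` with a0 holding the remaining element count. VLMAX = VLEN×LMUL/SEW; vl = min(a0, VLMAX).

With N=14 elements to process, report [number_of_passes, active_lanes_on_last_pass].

VLMAX = (128 × 1/2) / 16 = 4 lanes
iterations = ceil(14/4) = 4; final-pass vl = 2

[iterations, last_vl] = [4, 2]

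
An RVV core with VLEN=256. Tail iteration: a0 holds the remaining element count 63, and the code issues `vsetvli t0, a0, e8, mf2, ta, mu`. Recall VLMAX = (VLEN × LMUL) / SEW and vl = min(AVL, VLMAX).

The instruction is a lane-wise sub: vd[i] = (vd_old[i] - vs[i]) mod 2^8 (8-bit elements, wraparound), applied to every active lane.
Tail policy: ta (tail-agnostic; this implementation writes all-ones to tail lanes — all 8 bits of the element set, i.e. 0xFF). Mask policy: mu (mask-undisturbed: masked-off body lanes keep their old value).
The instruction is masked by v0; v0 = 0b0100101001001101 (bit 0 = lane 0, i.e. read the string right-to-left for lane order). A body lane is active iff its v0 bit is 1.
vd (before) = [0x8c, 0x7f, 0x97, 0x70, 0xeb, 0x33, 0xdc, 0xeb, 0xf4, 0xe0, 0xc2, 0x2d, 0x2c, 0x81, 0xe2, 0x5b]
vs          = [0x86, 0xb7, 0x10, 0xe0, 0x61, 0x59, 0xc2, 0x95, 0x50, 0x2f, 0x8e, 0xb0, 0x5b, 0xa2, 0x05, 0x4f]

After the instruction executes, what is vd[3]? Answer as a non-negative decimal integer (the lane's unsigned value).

vd[3] = 144

lanes per group: 256·1/2/8 = 16
vl = min(AVL, VLMAX) = min(63, 16) = 16
vd[0] sub(0x8c,0x86) -> 0x06
vd[1] mask-off/keep -> 0x7f
vd[2] sub(0x97,0x10) -> 0x87
vd[3] sub(0x70,0xe0) -> 0x90
vd[4] mask-off/keep -> 0xeb
vd[5] mask-off/keep -> 0x33
vd[6] sub(0xdc,0xc2) -> 0x1a
vd[7] mask-off/keep -> 0xeb
vd[8] mask-off/keep -> 0xf4
vd[9] sub(0xe0,0x2f) -> 0xb1
vd[10] mask-off/keep -> 0xc2
vd[11] sub(0x2d,0xb0) -> 0x7d
vd[12] mask-off/keep -> 0x2c
vd[13] mask-off/keep -> 0x81
vd[14] sub(0xe2,0x05) -> 0xdd
vd[15] mask-off/keep -> 0x5b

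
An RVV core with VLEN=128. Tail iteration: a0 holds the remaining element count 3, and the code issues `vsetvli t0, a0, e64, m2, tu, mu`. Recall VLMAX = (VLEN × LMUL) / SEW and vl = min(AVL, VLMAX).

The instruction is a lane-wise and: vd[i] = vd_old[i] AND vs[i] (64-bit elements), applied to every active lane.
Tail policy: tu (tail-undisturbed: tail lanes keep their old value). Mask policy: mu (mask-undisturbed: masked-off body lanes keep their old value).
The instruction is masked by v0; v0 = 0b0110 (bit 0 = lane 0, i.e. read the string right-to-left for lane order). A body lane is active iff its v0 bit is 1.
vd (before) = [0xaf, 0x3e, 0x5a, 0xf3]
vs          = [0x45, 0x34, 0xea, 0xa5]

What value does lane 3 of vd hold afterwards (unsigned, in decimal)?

vd[3] = 243

lanes per group: 128·2/64 = 4
AVL=3 ≤ VLMAX=4, so vl = 3
vd[0] mask-off/keep -> 0xaf
vd[1] and(0x3e,0x34) -> 0x34
vd[2] and(0x5a,0xea) -> 0x4a
vd[3] tail/keep -> 0xf3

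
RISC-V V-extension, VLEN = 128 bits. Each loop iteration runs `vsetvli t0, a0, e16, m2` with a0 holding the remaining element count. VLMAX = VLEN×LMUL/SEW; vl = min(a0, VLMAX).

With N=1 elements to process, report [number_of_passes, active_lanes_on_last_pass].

[iterations, last_vl] = [1, 1]

VLMAX = (128 × 2) / 16 = 16 lanes
1 elements at 16/iter → 1 passes, remainder 1 on the last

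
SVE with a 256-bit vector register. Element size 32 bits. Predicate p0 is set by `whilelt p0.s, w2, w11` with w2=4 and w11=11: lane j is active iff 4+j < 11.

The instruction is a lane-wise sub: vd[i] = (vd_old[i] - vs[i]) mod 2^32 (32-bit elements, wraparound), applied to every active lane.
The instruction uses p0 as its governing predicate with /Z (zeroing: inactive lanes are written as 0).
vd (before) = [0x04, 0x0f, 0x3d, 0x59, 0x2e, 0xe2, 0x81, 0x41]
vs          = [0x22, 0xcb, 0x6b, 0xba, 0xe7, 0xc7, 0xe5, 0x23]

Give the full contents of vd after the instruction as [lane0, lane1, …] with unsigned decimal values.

vd = [4294967266, 4294967108, 4294967250, 4294967199, 4294967111, 27, 4294967196, 0]

lane count: 256 div 32 = 8
p0[j] = (4+j < 11); true for j=0..6 → 7 lanes set
lane  0: sub(0x04,0x22) ⇒ 0xffffffe2
lane  1: sub(0x0f,0xcb) ⇒ 0xffffff44
lane  2: sub(0x3d,0x6b) ⇒ 0xffffffd2
lane  3: sub(0x59,0xba) ⇒ 0xffffff9f
lane  4: sub(0x2e,0xe7) ⇒ 0xffffff47
lane  5: sub(0xe2,0xc7) ⇒ 0x1b
lane  6: sub(0x81,0xe5) ⇒ 0xffffff9c
lane  7: tail/zero ⇒ 0x00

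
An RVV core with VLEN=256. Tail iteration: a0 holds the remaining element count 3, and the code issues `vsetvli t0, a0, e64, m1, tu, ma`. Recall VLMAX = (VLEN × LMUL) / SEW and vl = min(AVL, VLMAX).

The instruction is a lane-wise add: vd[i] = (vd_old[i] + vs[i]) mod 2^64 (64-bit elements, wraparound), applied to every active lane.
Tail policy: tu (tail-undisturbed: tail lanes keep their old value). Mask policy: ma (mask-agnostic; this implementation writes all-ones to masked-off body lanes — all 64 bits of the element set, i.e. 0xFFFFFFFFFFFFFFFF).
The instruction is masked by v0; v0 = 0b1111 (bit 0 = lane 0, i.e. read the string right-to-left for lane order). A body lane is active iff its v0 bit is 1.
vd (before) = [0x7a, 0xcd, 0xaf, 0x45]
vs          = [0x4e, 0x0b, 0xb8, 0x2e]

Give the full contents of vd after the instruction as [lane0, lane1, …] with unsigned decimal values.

lanes per group: 256·1/64 = 4
vl ← min(3, 4) = 3
vd[0] add(0x7a,0x4e) -> 0xc8
vd[1] add(0xcd,0x0b) -> 0xd8
vd[2] add(0xaf,0xb8) -> 0x167
vd[3] tail/keep -> 0x45

vd = [200, 216, 359, 69]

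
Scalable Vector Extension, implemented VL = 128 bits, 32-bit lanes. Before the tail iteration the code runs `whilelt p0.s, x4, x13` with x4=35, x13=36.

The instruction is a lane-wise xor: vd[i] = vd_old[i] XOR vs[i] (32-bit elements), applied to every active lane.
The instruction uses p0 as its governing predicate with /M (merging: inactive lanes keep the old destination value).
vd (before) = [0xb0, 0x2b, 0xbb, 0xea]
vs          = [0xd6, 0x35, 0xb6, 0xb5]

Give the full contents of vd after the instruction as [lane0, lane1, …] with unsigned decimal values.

vd = [102, 43, 187, 234]

128-bit reg / 32-bit elem → 4 lanes
active while 35+j < 36, i.e. j ∈ [0,1) capped at 4 ⇒ 1
  i=0: xor(0xb0,0xd6) → 102
  i=1: tail/keep → 43
  i=2: tail/keep → 187
  i=3: tail/keep → 234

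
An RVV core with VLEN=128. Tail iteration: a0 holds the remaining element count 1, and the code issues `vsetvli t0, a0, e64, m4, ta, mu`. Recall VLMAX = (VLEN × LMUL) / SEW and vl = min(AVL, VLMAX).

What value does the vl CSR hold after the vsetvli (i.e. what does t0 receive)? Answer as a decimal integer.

lanes per group: 128·4/64 = 8
vl ← min(1, 8) = 1

vl = 1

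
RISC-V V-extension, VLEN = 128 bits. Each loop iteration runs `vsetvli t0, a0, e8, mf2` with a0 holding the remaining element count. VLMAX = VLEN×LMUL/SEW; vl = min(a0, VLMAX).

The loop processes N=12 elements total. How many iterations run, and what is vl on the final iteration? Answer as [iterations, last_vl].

VLMAX = (128 × 1/2) / 8 = 8 lanes
12 elements at 8/iter → 2 passes, remainder 4 on the last

[iterations, last_vl] = [2, 4]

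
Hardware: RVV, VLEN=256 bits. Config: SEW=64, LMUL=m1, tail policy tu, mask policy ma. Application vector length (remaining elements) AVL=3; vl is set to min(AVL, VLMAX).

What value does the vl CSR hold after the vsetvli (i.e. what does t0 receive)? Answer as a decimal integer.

lanes per group: 256·1/64 = 4
vl = min(AVL, VLMAX) = min(3, 4) = 3

vl = 3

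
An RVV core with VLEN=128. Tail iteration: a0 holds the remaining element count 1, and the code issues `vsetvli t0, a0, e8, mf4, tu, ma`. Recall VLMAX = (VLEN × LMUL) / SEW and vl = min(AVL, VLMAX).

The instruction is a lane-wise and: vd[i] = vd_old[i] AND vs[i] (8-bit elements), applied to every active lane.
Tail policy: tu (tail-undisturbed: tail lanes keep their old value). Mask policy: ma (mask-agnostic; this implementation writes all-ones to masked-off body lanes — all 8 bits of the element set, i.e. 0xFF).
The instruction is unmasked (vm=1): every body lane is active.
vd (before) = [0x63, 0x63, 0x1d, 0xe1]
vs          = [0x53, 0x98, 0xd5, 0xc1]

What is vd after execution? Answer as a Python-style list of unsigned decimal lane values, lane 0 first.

vd = [67, 99, 29, 225]

lanes per group: 128·1/4/8 = 4
vl = min(AVL, VLMAX) = min(1, 4) = 1
[0] and(0x63,0x53) = 0x43
[1] tail/keep = 0x63
[2] tail/keep = 0x1d
[3] tail/keep = 0xe1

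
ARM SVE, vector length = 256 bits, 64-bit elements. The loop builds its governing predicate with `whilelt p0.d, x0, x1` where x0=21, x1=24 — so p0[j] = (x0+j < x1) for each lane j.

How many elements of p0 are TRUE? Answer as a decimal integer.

vl = 3

lane count: 256 div 64 = 4
active while 21+j < 24, i.e. j ∈ [0,3) capped at 4 ⇒ 3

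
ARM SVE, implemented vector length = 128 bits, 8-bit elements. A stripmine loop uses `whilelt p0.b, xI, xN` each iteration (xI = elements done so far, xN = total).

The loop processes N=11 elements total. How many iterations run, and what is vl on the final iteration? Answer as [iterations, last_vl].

[iterations, last_vl] = [1, 11]

128-bit reg / 8-bit elem → 16 lanes
11 elements at 16/iter → 1 passes, remainder 11 on the last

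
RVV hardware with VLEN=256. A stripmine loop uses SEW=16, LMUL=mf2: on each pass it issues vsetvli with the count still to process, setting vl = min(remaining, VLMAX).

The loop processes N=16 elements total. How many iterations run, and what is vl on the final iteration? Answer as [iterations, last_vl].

VLMAX = VLEN×LMUL/SEW = 256×1/2/16 = 8
iterations = ceil(16/8) = 2; final-pass vl = 8

[iterations, last_vl] = [2, 8]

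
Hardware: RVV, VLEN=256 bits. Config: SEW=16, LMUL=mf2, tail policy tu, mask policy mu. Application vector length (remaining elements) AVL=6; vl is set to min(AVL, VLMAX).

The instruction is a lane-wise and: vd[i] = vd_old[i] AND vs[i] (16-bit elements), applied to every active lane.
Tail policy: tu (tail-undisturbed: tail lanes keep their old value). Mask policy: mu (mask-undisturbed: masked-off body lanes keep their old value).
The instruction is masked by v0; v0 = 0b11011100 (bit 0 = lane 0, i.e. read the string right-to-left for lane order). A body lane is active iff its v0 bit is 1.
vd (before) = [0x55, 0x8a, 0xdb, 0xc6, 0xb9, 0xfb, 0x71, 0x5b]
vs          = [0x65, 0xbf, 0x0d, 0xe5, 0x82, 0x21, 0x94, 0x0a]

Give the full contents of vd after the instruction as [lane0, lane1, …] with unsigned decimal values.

vd = [85, 138, 9, 196, 128, 251, 113, 91]

lanes per group: 256·1/2/16 = 8
vl = min(AVL, VLMAX) = min(6, 8) = 6
  i=0: mask-off/keep → 85
  i=1: mask-off/keep → 138
  i=2: and(0xdb,0x0d) → 9
  i=3: and(0xc6,0xe5) → 196
  i=4: and(0xb9,0x82) → 128
  i=5: mask-off/keep → 251
  i=6: tail/keep → 113
  i=7: tail/keep → 91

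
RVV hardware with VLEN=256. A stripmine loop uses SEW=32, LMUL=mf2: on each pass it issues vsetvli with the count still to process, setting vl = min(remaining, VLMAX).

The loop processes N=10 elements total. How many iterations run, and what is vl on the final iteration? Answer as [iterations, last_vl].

[iterations, last_vl] = [3, 2]

VLMAX = VLEN×LMUL/SEW = 256×1/2/32 = 4
N=10: ⌈10/4⌉ = 3 iters; last vl = 10 − 2×4 = 2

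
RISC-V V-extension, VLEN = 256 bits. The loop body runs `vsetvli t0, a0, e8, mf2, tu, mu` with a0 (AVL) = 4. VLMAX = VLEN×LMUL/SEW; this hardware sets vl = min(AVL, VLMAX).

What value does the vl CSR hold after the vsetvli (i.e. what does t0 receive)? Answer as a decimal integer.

VLMAX = VLEN×LMUL/SEW = 256×1/2/8 = 16
vl ← min(4, 16) = 4

vl = 4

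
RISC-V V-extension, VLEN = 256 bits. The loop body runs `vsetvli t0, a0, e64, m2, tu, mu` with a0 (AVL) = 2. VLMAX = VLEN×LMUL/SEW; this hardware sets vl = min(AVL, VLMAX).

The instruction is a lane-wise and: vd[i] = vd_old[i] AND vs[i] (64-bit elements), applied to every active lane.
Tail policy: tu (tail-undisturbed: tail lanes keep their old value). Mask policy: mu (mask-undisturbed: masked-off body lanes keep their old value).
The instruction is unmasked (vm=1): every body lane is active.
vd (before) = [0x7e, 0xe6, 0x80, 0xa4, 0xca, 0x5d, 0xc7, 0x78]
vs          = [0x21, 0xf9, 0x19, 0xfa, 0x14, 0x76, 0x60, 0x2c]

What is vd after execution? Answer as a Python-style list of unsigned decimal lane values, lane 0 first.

VLMAX = (256 × 2) / 64 = 8 lanes
AVL=2 ≤ VLMAX=8, so vl = 2
lane  0: and(0x7e,0x21) ⇒ 0x20
lane  1: and(0xe6,0xf9) ⇒ 0xe0
lane  2: tail/keep ⇒ 0x80
lane  3: tail/keep ⇒ 0xa4
lane  4: tail/keep ⇒ 0xca
lane  5: tail/keep ⇒ 0x5d
lane  6: tail/keep ⇒ 0xc7
lane  7: tail/keep ⇒ 0x78

vd = [32, 224, 128, 164, 202, 93, 199, 120]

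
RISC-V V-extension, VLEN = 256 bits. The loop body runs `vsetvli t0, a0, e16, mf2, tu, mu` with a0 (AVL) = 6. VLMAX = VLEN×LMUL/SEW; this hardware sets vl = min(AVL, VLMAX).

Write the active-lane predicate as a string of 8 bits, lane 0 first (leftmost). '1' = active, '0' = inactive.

VLMAX = VLEN×LMUL/SEW = 256×1/2/16 = 8
vl ← min(6, 8) = 6
bits (lane 0 leftmost): 11111100

predicate = 11111100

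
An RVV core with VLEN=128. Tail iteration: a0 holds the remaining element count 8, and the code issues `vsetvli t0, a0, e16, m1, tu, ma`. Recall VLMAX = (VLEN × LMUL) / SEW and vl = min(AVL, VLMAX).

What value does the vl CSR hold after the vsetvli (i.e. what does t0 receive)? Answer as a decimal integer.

vl = 8

lanes per group: 128·1/16 = 8
vl = min(AVL, VLMAX) = min(8, 8) = 8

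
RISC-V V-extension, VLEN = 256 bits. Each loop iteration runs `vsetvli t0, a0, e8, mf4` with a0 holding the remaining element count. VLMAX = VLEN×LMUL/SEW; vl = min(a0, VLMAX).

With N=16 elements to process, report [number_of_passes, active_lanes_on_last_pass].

lanes per group: 256·1/4/8 = 8
iterations = ceil(16/8) = 2; final-pass vl = 8

[iterations, last_vl] = [2, 8]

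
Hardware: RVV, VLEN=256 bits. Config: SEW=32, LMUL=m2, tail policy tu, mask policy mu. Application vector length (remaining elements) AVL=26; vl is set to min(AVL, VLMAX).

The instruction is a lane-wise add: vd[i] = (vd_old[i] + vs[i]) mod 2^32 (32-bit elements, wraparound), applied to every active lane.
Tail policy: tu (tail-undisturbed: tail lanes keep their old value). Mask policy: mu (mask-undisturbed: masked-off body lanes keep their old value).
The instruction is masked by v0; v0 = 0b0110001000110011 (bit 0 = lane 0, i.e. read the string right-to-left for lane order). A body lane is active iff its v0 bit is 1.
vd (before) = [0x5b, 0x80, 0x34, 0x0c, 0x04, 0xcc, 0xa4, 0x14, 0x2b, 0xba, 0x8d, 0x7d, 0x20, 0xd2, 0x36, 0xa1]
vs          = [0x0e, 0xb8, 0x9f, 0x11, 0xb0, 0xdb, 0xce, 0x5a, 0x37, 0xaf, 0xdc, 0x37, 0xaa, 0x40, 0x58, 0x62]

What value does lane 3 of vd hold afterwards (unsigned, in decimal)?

vd[3] = 12

lanes per group: 256·2/32 = 16
vl ← min(26, 16) = 16
lane  0: add(0x5b,0x0e) ⇒ 0x69
lane  1: add(0x80,0xb8) ⇒ 0x138
lane  2: mask-off/keep ⇒ 0x34
lane  3: mask-off/keep ⇒ 0x0c
lane  4: add(0x04,0xb0) ⇒ 0xb4
lane  5: add(0xcc,0xdb) ⇒ 0x1a7
lane  6: mask-off/keep ⇒ 0xa4
lane  7: mask-off/keep ⇒ 0x14
lane  8: mask-off/keep ⇒ 0x2b
lane  9: add(0xba,0xaf) ⇒ 0x169
lane 10: mask-off/keep ⇒ 0x8d
lane 11: mask-off/keep ⇒ 0x7d
lane 12: mask-off/keep ⇒ 0x20
lane 13: add(0xd2,0x40) ⇒ 0x112
lane 14: add(0x36,0x58) ⇒ 0x8e
lane 15: mask-off/keep ⇒ 0xa1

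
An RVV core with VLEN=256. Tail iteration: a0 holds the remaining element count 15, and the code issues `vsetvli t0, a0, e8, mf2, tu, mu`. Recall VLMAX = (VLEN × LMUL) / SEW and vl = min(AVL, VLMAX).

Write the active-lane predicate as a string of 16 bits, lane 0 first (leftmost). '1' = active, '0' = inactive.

lanes per group: 256·1/2/8 = 16
vl ← min(15, 16) = 15
bits (lane 0 leftmost): 1111111111111110

predicate = 1111111111111110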